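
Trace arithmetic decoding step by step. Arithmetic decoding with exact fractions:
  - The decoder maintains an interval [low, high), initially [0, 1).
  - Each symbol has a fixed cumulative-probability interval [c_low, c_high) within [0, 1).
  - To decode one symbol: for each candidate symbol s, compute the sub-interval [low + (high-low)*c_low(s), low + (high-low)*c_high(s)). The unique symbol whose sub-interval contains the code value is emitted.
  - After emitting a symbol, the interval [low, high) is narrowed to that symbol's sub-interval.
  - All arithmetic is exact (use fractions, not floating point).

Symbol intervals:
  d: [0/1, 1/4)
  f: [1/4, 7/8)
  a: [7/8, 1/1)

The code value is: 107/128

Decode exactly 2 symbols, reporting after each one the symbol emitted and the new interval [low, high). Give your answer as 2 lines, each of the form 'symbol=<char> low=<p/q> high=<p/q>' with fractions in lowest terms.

Step 1: interval [0/1, 1/1), width = 1/1 - 0/1 = 1/1
  'd': [0/1 + 1/1*0/1, 0/1 + 1/1*1/4) = [0/1, 1/4)
  'f': [0/1 + 1/1*1/4, 0/1 + 1/1*7/8) = [1/4, 7/8) <- contains code 107/128
  'a': [0/1 + 1/1*7/8, 0/1 + 1/1*1/1) = [7/8, 1/1)
  emit 'f', narrow to [1/4, 7/8)
Step 2: interval [1/4, 7/8), width = 7/8 - 1/4 = 5/8
  'd': [1/4 + 5/8*0/1, 1/4 + 5/8*1/4) = [1/4, 13/32)
  'f': [1/4 + 5/8*1/4, 1/4 + 5/8*7/8) = [13/32, 51/64)
  'a': [1/4 + 5/8*7/8, 1/4 + 5/8*1/1) = [51/64, 7/8) <- contains code 107/128
  emit 'a', narrow to [51/64, 7/8)

Answer: symbol=f low=1/4 high=7/8
symbol=a low=51/64 high=7/8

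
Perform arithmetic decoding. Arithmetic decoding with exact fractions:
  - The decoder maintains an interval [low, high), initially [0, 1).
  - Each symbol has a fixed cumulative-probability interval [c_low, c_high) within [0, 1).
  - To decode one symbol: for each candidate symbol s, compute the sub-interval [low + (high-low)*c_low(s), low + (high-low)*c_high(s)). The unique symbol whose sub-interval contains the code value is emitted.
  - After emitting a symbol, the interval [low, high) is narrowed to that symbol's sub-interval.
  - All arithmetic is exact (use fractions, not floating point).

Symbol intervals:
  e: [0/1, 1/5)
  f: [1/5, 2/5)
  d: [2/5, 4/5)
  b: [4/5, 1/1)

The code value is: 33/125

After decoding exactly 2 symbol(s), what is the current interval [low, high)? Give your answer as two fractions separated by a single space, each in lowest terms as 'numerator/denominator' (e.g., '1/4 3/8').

Step 1: interval [0/1, 1/1), width = 1/1 - 0/1 = 1/1
  'e': [0/1 + 1/1*0/1, 0/1 + 1/1*1/5) = [0/1, 1/5)
  'f': [0/1 + 1/1*1/5, 0/1 + 1/1*2/5) = [1/5, 2/5) <- contains code 33/125
  'd': [0/1 + 1/1*2/5, 0/1 + 1/1*4/5) = [2/5, 4/5)
  'b': [0/1 + 1/1*4/5, 0/1 + 1/1*1/1) = [4/5, 1/1)
  emit 'f', narrow to [1/5, 2/5)
Step 2: interval [1/5, 2/5), width = 2/5 - 1/5 = 1/5
  'e': [1/5 + 1/5*0/1, 1/5 + 1/5*1/5) = [1/5, 6/25)
  'f': [1/5 + 1/5*1/5, 1/5 + 1/5*2/5) = [6/25, 7/25) <- contains code 33/125
  'd': [1/5 + 1/5*2/5, 1/5 + 1/5*4/5) = [7/25, 9/25)
  'b': [1/5 + 1/5*4/5, 1/5 + 1/5*1/1) = [9/25, 2/5)
  emit 'f', narrow to [6/25, 7/25)

Answer: 6/25 7/25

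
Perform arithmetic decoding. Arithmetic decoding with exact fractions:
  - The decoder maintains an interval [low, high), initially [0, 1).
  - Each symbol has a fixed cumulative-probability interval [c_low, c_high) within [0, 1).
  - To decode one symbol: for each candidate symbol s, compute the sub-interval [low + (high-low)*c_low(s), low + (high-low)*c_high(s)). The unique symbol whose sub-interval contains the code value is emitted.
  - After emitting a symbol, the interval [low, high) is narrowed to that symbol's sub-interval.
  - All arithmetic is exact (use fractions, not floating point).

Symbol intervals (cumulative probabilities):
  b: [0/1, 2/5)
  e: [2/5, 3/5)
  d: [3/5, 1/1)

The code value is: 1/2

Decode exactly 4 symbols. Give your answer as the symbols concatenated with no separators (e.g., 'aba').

Step 1: interval [0/1, 1/1), width = 1/1 - 0/1 = 1/1
  'b': [0/1 + 1/1*0/1, 0/1 + 1/1*2/5) = [0/1, 2/5)
  'e': [0/1 + 1/1*2/5, 0/1 + 1/1*3/5) = [2/5, 3/5) <- contains code 1/2
  'd': [0/1 + 1/1*3/5, 0/1 + 1/1*1/1) = [3/5, 1/1)
  emit 'e', narrow to [2/5, 3/5)
Step 2: interval [2/5, 3/5), width = 3/5 - 2/5 = 1/5
  'b': [2/5 + 1/5*0/1, 2/5 + 1/5*2/5) = [2/5, 12/25)
  'e': [2/5 + 1/5*2/5, 2/5 + 1/5*3/5) = [12/25, 13/25) <- contains code 1/2
  'd': [2/5 + 1/5*3/5, 2/5 + 1/5*1/1) = [13/25, 3/5)
  emit 'e', narrow to [12/25, 13/25)
Step 3: interval [12/25, 13/25), width = 13/25 - 12/25 = 1/25
  'b': [12/25 + 1/25*0/1, 12/25 + 1/25*2/5) = [12/25, 62/125)
  'e': [12/25 + 1/25*2/5, 12/25 + 1/25*3/5) = [62/125, 63/125) <- contains code 1/2
  'd': [12/25 + 1/25*3/5, 12/25 + 1/25*1/1) = [63/125, 13/25)
  emit 'e', narrow to [62/125, 63/125)
Step 4: interval [62/125, 63/125), width = 63/125 - 62/125 = 1/125
  'b': [62/125 + 1/125*0/1, 62/125 + 1/125*2/5) = [62/125, 312/625)
  'e': [62/125 + 1/125*2/5, 62/125 + 1/125*3/5) = [312/625, 313/625) <- contains code 1/2
  'd': [62/125 + 1/125*3/5, 62/125 + 1/125*1/1) = [313/625, 63/125)
  emit 'e', narrow to [312/625, 313/625)

Answer: eeee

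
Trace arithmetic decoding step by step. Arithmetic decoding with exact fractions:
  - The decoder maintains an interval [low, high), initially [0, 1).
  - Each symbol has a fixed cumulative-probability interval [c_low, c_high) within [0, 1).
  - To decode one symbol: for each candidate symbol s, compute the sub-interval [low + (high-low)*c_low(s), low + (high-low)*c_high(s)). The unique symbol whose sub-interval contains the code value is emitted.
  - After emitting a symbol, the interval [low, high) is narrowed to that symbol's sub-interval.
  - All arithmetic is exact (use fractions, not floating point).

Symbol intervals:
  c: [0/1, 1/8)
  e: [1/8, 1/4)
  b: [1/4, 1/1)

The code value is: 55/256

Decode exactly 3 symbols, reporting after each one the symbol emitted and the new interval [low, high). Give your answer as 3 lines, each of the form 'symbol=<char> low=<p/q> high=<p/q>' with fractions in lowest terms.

Step 1: interval [0/1, 1/1), width = 1/1 - 0/1 = 1/1
  'c': [0/1 + 1/1*0/1, 0/1 + 1/1*1/8) = [0/1, 1/8)
  'e': [0/1 + 1/1*1/8, 0/1 + 1/1*1/4) = [1/8, 1/4) <- contains code 55/256
  'b': [0/1 + 1/1*1/4, 0/1 + 1/1*1/1) = [1/4, 1/1)
  emit 'e', narrow to [1/8, 1/4)
Step 2: interval [1/8, 1/4), width = 1/4 - 1/8 = 1/8
  'c': [1/8 + 1/8*0/1, 1/8 + 1/8*1/8) = [1/8, 9/64)
  'e': [1/8 + 1/8*1/8, 1/8 + 1/8*1/4) = [9/64, 5/32)
  'b': [1/8 + 1/8*1/4, 1/8 + 1/8*1/1) = [5/32, 1/4) <- contains code 55/256
  emit 'b', narrow to [5/32, 1/4)
Step 3: interval [5/32, 1/4), width = 1/4 - 5/32 = 3/32
  'c': [5/32 + 3/32*0/1, 5/32 + 3/32*1/8) = [5/32, 43/256)
  'e': [5/32 + 3/32*1/8, 5/32 + 3/32*1/4) = [43/256, 23/128)
  'b': [5/32 + 3/32*1/4, 5/32 + 3/32*1/1) = [23/128, 1/4) <- contains code 55/256
  emit 'b', narrow to [23/128, 1/4)

Answer: symbol=e low=1/8 high=1/4
symbol=b low=5/32 high=1/4
symbol=b low=23/128 high=1/4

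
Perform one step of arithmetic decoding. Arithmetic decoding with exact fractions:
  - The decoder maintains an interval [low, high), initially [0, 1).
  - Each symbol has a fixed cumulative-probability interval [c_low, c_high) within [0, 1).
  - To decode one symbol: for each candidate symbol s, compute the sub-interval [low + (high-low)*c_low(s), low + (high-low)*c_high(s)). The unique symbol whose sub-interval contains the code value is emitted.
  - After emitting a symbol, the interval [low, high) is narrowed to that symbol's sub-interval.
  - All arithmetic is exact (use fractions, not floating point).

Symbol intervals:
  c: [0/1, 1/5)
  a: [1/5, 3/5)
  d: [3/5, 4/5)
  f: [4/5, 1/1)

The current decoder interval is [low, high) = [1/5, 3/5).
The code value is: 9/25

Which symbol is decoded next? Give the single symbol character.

Interval width = high − low = 3/5 − 1/5 = 2/5
Scaled code = (code − low) / width = (9/25 − 1/5) / 2/5 = 2/5
  c: [0/1, 1/5) 
  a: [1/5, 3/5) ← scaled code falls here ✓
  d: [3/5, 4/5) 
  f: [4/5, 1/1) 

Answer: a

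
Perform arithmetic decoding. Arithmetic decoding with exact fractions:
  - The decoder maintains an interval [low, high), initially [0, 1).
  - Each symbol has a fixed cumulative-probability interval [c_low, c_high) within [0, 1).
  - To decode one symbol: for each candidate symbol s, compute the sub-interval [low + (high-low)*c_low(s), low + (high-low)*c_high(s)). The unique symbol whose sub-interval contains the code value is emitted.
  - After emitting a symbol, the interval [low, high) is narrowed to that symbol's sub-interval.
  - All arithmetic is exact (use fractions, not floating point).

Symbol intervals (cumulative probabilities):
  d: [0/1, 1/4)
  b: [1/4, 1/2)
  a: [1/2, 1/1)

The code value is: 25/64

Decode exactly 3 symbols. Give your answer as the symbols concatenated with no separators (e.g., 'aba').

Step 1: interval [0/1, 1/1), width = 1/1 - 0/1 = 1/1
  'd': [0/1 + 1/1*0/1, 0/1 + 1/1*1/4) = [0/1, 1/4)
  'b': [0/1 + 1/1*1/4, 0/1 + 1/1*1/2) = [1/4, 1/2) <- contains code 25/64
  'a': [0/1 + 1/1*1/2, 0/1 + 1/1*1/1) = [1/2, 1/1)
  emit 'b', narrow to [1/4, 1/2)
Step 2: interval [1/4, 1/2), width = 1/2 - 1/4 = 1/4
  'd': [1/4 + 1/4*0/1, 1/4 + 1/4*1/4) = [1/4, 5/16)
  'b': [1/4 + 1/4*1/4, 1/4 + 1/4*1/2) = [5/16, 3/8)
  'a': [1/4 + 1/4*1/2, 1/4 + 1/4*1/1) = [3/8, 1/2) <- contains code 25/64
  emit 'a', narrow to [3/8, 1/2)
Step 3: interval [3/8, 1/2), width = 1/2 - 3/8 = 1/8
  'd': [3/8 + 1/8*0/1, 3/8 + 1/8*1/4) = [3/8, 13/32) <- contains code 25/64
  'b': [3/8 + 1/8*1/4, 3/8 + 1/8*1/2) = [13/32, 7/16)
  'a': [3/8 + 1/8*1/2, 3/8 + 1/8*1/1) = [7/16, 1/2)
  emit 'd', narrow to [3/8, 13/32)

Answer: bad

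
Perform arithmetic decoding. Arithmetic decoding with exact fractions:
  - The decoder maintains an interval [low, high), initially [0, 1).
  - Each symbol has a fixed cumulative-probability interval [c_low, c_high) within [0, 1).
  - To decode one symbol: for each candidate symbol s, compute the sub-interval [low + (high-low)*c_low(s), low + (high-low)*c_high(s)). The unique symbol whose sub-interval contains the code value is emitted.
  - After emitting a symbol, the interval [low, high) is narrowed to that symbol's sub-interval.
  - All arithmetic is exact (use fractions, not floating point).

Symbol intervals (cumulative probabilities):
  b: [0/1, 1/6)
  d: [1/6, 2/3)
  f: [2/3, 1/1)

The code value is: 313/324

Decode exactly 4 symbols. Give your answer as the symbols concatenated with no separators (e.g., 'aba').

Answer: fffb

Derivation:
Step 1: interval [0/1, 1/1), width = 1/1 - 0/1 = 1/1
  'b': [0/1 + 1/1*0/1, 0/1 + 1/1*1/6) = [0/1, 1/6)
  'd': [0/1 + 1/1*1/6, 0/1 + 1/1*2/3) = [1/6, 2/3)
  'f': [0/1 + 1/1*2/3, 0/1 + 1/1*1/1) = [2/3, 1/1) <- contains code 313/324
  emit 'f', narrow to [2/3, 1/1)
Step 2: interval [2/3, 1/1), width = 1/1 - 2/3 = 1/3
  'b': [2/3 + 1/3*0/1, 2/3 + 1/3*1/6) = [2/3, 13/18)
  'd': [2/3 + 1/3*1/6, 2/3 + 1/3*2/3) = [13/18, 8/9)
  'f': [2/3 + 1/3*2/3, 2/3 + 1/3*1/1) = [8/9, 1/1) <- contains code 313/324
  emit 'f', narrow to [8/9, 1/1)
Step 3: interval [8/9, 1/1), width = 1/1 - 8/9 = 1/9
  'b': [8/9 + 1/9*0/1, 8/9 + 1/9*1/6) = [8/9, 49/54)
  'd': [8/9 + 1/9*1/6, 8/9 + 1/9*2/3) = [49/54, 26/27)
  'f': [8/9 + 1/9*2/3, 8/9 + 1/9*1/1) = [26/27, 1/1) <- contains code 313/324
  emit 'f', narrow to [26/27, 1/1)
Step 4: interval [26/27, 1/1), width = 1/1 - 26/27 = 1/27
  'b': [26/27 + 1/27*0/1, 26/27 + 1/27*1/6) = [26/27, 157/162) <- contains code 313/324
  'd': [26/27 + 1/27*1/6, 26/27 + 1/27*2/3) = [157/162, 80/81)
  'f': [26/27 + 1/27*2/3, 26/27 + 1/27*1/1) = [80/81, 1/1)
  emit 'b', narrow to [26/27, 157/162)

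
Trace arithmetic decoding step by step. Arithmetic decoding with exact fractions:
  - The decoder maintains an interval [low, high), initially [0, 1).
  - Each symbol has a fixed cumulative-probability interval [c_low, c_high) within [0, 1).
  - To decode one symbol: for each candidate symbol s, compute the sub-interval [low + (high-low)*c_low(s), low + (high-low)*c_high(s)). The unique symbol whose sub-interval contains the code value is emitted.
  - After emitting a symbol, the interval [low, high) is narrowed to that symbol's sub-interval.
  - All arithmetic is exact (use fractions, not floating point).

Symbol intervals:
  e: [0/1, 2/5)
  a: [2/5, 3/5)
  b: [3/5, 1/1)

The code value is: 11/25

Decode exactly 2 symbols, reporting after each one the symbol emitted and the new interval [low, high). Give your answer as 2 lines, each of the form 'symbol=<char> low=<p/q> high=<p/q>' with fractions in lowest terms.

Answer: symbol=a low=2/5 high=3/5
symbol=e low=2/5 high=12/25

Derivation:
Step 1: interval [0/1, 1/1), width = 1/1 - 0/1 = 1/1
  'e': [0/1 + 1/1*0/1, 0/1 + 1/1*2/5) = [0/1, 2/5)
  'a': [0/1 + 1/1*2/5, 0/1 + 1/1*3/5) = [2/5, 3/5) <- contains code 11/25
  'b': [0/1 + 1/1*3/5, 0/1 + 1/1*1/1) = [3/5, 1/1)
  emit 'a', narrow to [2/5, 3/5)
Step 2: interval [2/5, 3/5), width = 3/5 - 2/5 = 1/5
  'e': [2/5 + 1/5*0/1, 2/5 + 1/5*2/5) = [2/5, 12/25) <- contains code 11/25
  'a': [2/5 + 1/5*2/5, 2/5 + 1/5*3/5) = [12/25, 13/25)
  'b': [2/5 + 1/5*3/5, 2/5 + 1/5*1/1) = [13/25, 3/5)
  emit 'e', narrow to [2/5, 12/25)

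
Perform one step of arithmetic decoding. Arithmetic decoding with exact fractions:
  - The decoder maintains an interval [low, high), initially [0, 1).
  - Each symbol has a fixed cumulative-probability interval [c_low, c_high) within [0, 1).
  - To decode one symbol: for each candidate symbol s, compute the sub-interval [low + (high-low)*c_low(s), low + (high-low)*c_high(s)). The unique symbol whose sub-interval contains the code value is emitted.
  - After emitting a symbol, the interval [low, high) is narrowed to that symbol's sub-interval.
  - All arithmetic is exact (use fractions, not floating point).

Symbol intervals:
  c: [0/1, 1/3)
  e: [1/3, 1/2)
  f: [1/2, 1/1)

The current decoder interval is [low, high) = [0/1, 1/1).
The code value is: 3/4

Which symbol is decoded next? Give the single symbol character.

Interval width = high − low = 1/1 − 0/1 = 1/1
Scaled code = (code − low) / width = (3/4 − 0/1) / 1/1 = 3/4
  c: [0/1, 1/3) 
  e: [1/3, 1/2) 
  f: [1/2, 1/1) ← scaled code falls here ✓

Answer: f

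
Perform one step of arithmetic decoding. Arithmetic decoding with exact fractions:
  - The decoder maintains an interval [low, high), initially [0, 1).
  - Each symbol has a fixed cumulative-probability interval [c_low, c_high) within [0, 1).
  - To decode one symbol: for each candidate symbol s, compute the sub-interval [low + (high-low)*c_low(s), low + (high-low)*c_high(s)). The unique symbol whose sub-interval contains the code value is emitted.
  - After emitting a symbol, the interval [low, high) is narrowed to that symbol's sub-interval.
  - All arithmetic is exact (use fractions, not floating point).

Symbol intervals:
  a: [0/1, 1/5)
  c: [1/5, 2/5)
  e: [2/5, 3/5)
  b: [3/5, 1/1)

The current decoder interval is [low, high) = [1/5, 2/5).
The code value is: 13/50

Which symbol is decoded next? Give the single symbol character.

Answer: c

Derivation:
Interval width = high − low = 2/5 − 1/5 = 1/5
Scaled code = (code − low) / width = (13/50 − 1/5) / 1/5 = 3/10
  a: [0/1, 1/5) 
  c: [1/5, 2/5) ← scaled code falls here ✓
  e: [2/5, 3/5) 
  b: [3/5, 1/1) 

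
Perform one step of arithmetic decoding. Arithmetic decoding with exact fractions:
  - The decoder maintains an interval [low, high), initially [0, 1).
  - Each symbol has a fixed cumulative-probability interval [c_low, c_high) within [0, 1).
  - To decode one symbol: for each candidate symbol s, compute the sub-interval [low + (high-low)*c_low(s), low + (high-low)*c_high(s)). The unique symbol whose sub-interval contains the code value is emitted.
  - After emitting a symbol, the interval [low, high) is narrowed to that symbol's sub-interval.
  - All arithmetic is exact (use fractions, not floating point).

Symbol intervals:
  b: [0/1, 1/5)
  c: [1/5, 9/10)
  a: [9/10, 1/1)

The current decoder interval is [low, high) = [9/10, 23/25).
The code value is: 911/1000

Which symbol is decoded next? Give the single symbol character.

Answer: c

Derivation:
Interval width = high − low = 23/25 − 9/10 = 1/50
Scaled code = (code − low) / width = (911/1000 − 9/10) / 1/50 = 11/20
  b: [0/1, 1/5) 
  c: [1/5, 9/10) ← scaled code falls here ✓
  a: [9/10, 1/1) 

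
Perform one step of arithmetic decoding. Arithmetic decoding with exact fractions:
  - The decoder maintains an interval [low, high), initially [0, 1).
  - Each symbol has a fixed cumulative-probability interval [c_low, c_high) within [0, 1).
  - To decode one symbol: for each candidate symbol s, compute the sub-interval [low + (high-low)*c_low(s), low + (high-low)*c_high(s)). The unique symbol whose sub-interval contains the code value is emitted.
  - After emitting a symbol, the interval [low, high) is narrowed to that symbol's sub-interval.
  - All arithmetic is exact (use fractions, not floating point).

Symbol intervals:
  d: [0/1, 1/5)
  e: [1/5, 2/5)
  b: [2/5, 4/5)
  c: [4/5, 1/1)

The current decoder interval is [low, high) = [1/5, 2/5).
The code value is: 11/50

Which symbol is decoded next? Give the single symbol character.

Interval width = high − low = 2/5 − 1/5 = 1/5
Scaled code = (code − low) / width = (11/50 − 1/5) / 1/5 = 1/10
  d: [0/1, 1/5) ← scaled code falls here ✓
  e: [1/5, 2/5) 
  b: [2/5, 4/5) 
  c: [4/5, 1/1) 

Answer: d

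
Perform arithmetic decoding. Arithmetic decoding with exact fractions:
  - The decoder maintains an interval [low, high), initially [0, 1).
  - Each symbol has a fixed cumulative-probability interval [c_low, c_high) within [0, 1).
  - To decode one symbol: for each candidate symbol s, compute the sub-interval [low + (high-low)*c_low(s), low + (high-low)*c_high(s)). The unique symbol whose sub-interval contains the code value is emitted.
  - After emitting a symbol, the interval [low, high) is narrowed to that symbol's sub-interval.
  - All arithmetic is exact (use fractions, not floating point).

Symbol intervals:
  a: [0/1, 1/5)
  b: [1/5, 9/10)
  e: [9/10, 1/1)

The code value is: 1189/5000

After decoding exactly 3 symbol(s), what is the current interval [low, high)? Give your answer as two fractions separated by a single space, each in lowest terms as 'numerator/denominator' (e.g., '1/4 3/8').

Answer: 57/250 163/500

Derivation:
Step 1: interval [0/1, 1/1), width = 1/1 - 0/1 = 1/1
  'a': [0/1 + 1/1*0/1, 0/1 + 1/1*1/5) = [0/1, 1/5)
  'b': [0/1 + 1/1*1/5, 0/1 + 1/1*9/10) = [1/5, 9/10) <- contains code 1189/5000
  'e': [0/1 + 1/1*9/10, 0/1 + 1/1*1/1) = [9/10, 1/1)
  emit 'b', narrow to [1/5, 9/10)
Step 2: interval [1/5, 9/10), width = 9/10 - 1/5 = 7/10
  'a': [1/5 + 7/10*0/1, 1/5 + 7/10*1/5) = [1/5, 17/50) <- contains code 1189/5000
  'b': [1/5 + 7/10*1/5, 1/5 + 7/10*9/10) = [17/50, 83/100)
  'e': [1/5 + 7/10*9/10, 1/5 + 7/10*1/1) = [83/100, 9/10)
  emit 'a', narrow to [1/5, 17/50)
Step 3: interval [1/5, 17/50), width = 17/50 - 1/5 = 7/50
  'a': [1/5 + 7/50*0/1, 1/5 + 7/50*1/5) = [1/5, 57/250)
  'b': [1/5 + 7/50*1/5, 1/5 + 7/50*9/10) = [57/250, 163/500) <- contains code 1189/5000
  'e': [1/5 + 7/50*9/10, 1/5 + 7/50*1/1) = [163/500, 17/50)
  emit 'b', narrow to [57/250, 163/500)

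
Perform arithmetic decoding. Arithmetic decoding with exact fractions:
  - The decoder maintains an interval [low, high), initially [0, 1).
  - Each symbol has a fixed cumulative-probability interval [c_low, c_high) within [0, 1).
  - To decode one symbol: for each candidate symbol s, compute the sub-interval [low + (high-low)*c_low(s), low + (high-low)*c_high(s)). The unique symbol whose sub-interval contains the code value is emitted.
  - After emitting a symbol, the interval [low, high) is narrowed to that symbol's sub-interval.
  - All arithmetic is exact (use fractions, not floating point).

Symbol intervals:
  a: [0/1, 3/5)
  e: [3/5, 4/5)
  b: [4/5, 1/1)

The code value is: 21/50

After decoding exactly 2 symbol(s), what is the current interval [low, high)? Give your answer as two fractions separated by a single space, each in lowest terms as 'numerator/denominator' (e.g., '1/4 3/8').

Step 1: interval [0/1, 1/1), width = 1/1 - 0/1 = 1/1
  'a': [0/1 + 1/1*0/1, 0/1 + 1/1*3/5) = [0/1, 3/5) <- contains code 21/50
  'e': [0/1 + 1/1*3/5, 0/1 + 1/1*4/5) = [3/5, 4/5)
  'b': [0/1 + 1/1*4/5, 0/1 + 1/1*1/1) = [4/5, 1/1)
  emit 'a', narrow to [0/1, 3/5)
Step 2: interval [0/1, 3/5), width = 3/5 - 0/1 = 3/5
  'a': [0/1 + 3/5*0/1, 0/1 + 3/5*3/5) = [0/1, 9/25)
  'e': [0/1 + 3/5*3/5, 0/1 + 3/5*4/5) = [9/25, 12/25) <- contains code 21/50
  'b': [0/1 + 3/5*4/5, 0/1 + 3/5*1/1) = [12/25, 3/5)
  emit 'e', narrow to [9/25, 12/25)

Answer: 9/25 12/25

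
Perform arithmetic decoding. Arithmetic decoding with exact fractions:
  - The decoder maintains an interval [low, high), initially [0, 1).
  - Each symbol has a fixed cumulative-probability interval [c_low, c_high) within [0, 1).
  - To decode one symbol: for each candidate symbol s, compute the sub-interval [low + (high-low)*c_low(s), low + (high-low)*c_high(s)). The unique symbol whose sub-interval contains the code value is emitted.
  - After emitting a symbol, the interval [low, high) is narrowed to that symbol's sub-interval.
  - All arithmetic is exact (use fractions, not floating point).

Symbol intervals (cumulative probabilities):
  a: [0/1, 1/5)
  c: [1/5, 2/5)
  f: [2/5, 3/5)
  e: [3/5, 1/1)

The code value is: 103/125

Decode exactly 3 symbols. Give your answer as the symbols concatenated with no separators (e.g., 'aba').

Answer: efe

Derivation:
Step 1: interval [0/1, 1/1), width = 1/1 - 0/1 = 1/1
  'a': [0/1 + 1/1*0/1, 0/1 + 1/1*1/5) = [0/1, 1/5)
  'c': [0/1 + 1/1*1/5, 0/1 + 1/1*2/5) = [1/5, 2/5)
  'f': [0/1 + 1/1*2/5, 0/1 + 1/1*3/5) = [2/5, 3/5)
  'e': [0/1 + 1/1*3/5, 0/1 + 1/1*1/1) = [3/5, 1/1) <- contains code 103/125
  emit 'e', narrow to [3/5, 1/1)
Step 2: interval [3/5, 1/1), width = 1/1 - 3/5 = 2/5
  'a': [3/5 + 2/5*0/1, 3/5 + 2/5*1/5) = [3/5, 17/25)
  'c': [3/5 + 2/5*1/5, 3/5 + 2/5*2/5) = [17/25, 19/25)
  'f': [3/5 + 2/5*2/5, 3/5 + 2/5*3/5) = [19/25, 21/25) <- contains code 103/125
  'e': [3/5 + 2/5*3/5, 3/5 + 2/5*1/1) = [21/25, 1/1)
  emit 'f', narrow to [19/25, 21/25)
Step 3: interval [19/25, 21/25), width = 21/25 - 19/25 = 2/25
  'a': [19/25 + 2/25*0/1, 19/25 + 2/25*1/5) = [19/25, 97/125)
  'c': [19/25 + 2/25*1/5, 19/25 + 2/25*2/5) = [97/125, 99/125)
  'f': [19/25 + 2/25*2/5, 19/25 + 2/25*3/5) = [99/125, 101/125)
  'e': [19/25 + 2/25*3/5, 19/25 + 2/25*1/1) = [101/125, 21/25) <- contains code 103/125
  emit 'e', narrow to [101/125, 21/25)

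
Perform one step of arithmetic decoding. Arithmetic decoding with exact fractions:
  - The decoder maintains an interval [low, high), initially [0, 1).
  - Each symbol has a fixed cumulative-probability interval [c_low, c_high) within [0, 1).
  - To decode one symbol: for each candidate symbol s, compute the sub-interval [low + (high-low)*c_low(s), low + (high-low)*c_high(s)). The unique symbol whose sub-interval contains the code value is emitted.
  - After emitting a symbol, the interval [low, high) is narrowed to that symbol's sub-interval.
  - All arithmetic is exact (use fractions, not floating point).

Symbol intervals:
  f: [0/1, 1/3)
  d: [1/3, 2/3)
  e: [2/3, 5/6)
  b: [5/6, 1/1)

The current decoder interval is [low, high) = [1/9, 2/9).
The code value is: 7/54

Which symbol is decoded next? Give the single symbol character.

Interval width = high − low = 2/9 − 1/9 = 1/9
Scaled code = (code − low) / width = (7/54 − 1/9) / 1/9 = 1/6
  f: [0/1, 1/3) ← scaled code falls here ✓
  d: [1/3, 2/3) 
  e: [2/3, 5/6) 
  b: [5/6, 1/1) 

Answer: f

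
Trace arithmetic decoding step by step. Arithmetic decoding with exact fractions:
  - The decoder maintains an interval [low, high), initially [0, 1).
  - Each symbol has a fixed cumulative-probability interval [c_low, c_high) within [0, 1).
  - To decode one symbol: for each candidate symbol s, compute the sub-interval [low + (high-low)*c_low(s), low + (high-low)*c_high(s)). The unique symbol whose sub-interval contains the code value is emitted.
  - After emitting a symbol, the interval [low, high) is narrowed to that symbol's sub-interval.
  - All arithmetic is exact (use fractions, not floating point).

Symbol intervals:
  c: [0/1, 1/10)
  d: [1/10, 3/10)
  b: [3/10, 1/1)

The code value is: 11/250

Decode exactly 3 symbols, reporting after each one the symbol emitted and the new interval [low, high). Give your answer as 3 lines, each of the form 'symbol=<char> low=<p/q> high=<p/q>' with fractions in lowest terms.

Step 1: interval [0/1, 1/1), width = 1/1 - 0/1 = 1/1
  'c': [0/1 + 1/1*0/1, 0/1 + 1/1*1/10) = [0/1, 1/10) <- contains code 11/250
  'd': [0/1 + 1/1*1/10, 0/1 + 1/1*3/10) = [1/10, 3/10)
  'b': [0/1 + 1/1*3/10, 0/1 + 1/1*1/1) = [3/10, 1/1)
  emit 'c', narrow to [0/1, 1/10)
Step 2: interval [0/1, 1/10), width = 1/10 - 0/1 = 1/10
  'c': [0/1 + 1/10*0/1, 0/1 + 1/10*1/10) = [0/1, 1/100)
  'd': [0/1 + 1/10*1/10, 0/1 + 1/10*3/10) = [1/100, 3/100)
  'b': [0/1 + 1/10*3/10, 0/1 + 1/10*1/1) = [3/100, 1/10) <- contains code 11/250
  emit 'b', narrow to [3/100, 1/10)
Step 3: interval [3/100, 1/10), width = 1/10 - 3/100 = 7/100
  'c': [3/100 + 7/100*0/1, 3/100 + 7/100*1/10) = [3/100, 37/1000)
  'd': [3/100 + 7/100*1/10, 3/100 + 7/100*3/10) = [37/1000, 51/1000) <- contains code 11/250
  'b': [3/100 + 7/100*3/10, 3/100 + 7/100*1/1) = [51/1000, 1/10)
  emit 'd', narrow to [37/1000, 51/1000)

Answer: symbol=c low=0/1 high=1/10
symbol=b low=3/100 high=1/10
symbol=d low=37/1000 high=51/1000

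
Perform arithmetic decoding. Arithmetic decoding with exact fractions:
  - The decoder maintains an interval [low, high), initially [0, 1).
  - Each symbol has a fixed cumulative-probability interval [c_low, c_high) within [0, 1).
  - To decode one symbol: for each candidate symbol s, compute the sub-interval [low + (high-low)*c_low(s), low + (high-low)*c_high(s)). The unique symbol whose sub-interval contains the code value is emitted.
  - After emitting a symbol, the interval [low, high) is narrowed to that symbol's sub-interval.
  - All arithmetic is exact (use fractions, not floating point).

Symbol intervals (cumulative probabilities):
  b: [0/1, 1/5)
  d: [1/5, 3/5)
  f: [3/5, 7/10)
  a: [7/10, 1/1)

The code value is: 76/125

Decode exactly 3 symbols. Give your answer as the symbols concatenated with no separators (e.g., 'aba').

Answer: fbd

Derivation:
Step 1: interval [0/1, 1/1), width = 1/1 - 0/1 = 1/1
  'b': [0/1 + 1/1*0/1, 0/1 + 1/1*1/5) = [0/1, 1/5)
  'd': [0/1 + 1/1*1/5, 0/1 + 1/1*3/5) = [1/5, 3/5)
  'f': [0/1 + 1/1*3/5, 0/1 + 1/1*7/10) = [3/5, 7/10) <- contains code 76/125
  'a': [0/1 + 1/1*7/10, 0/1 + 1/1*1/1) = [7/10, 1/1)
  emit 'f', narrow to [3/5, 7/10)
Step 2: interval [3/5, 7/10), width = 7/10 - 3/5 = 1/10
  'b': [3/5 + 1/10*0/1, 3/5 + 1/10*1/5) = [3/5, 31/50) <- contains code 76/125
  'd': [3/5 + 1/10*1/5, 3/5 + 1/10*3/5) = [31/50, 33/50)
  'f': [3/5 + 1/10*3/5, 3/5 + 1/10*7/10) = [33/50, 67/100)
  'a': [3/5 + 1/10*7/10, 3/5 + 1/10*1/1) = [67/100, 7/10)
  emit 'b', narrow to [3/5, 31/50)
Step 3: interval [3/5, 31/50), width = 31/50 - 3/5 = 1/50
  'b': [3/5 + 1/50*0/1, 3/5 + 1/50*1/5) = [3/5, 151/250)
  'd': [3/5 + 1/50*1/5, 3/5 + 1/50*3/5) = [151/250, 153/250) <- contains code 76/125
  'f': [3/5 + 1/50*3/5, 3/5 + 1/50*7/10) = [153/250, 307/500)
  'a': [3/5 + 1/50*7/10, 3/5 + 1/50*1/1) = [307/500, 31/50)
  emit 'd', narrow to [151/250, 153/250)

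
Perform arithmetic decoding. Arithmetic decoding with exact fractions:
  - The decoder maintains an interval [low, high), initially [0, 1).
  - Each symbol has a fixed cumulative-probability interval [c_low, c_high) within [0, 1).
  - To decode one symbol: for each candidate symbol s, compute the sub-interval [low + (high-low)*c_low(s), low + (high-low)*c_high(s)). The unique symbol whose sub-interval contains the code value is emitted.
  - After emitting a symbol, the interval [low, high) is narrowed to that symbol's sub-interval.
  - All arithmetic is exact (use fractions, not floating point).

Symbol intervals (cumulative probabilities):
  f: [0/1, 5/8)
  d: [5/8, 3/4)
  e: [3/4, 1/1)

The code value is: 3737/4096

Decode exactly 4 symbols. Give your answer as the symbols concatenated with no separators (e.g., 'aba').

Answer: edff

Derivation:
Step 1: interval [0/1, 1/1), width = 1/1 - 0/1 = 1/1
  'f': [0/1 + 1/1*0/1, 0/1 + 1/1*5/8) = [0/1, 5/8)
  'd': [0/1 + 1/1*5/8, 0/1 + 1/1*3/4) = [5/8, 3/4)
  'e': [0/1 + 1/1*3/4, 0/1 + 1/1*1/1) = [3/4, 1/1) <- contains code 3737/4096
  emit 'e', narrow to [3/4, 1/1)
Step 2: interval [3/4, 1/1), width = 1/1 - 3/4 = 1/4
  'f': [3/4 + 1/4*0/1, 3/4 + 1/4*5/8) = [3/4, 29/32)
  'd': [3/4 + 1/4*5/8, 3/4 + 1/4*3/4) = [29/32, 15/16) <- contains code 3737/4096
  'e': [3/4 + 1/4*3/4, 3/4 + 1/4*1/1) = [15/16, 1/1)
  emit 'd', narrow to [29/32, 15/16)
Step 3: interval [29/32, 15/16), width = 15/16 - 29/32 = 1/32
  'f': [29/32 + 1/32*0/1, 29/32 + 1/32*5/8) = [29/32, 237/256) <- contains code 3737/4096
  'd': [29/32 + 1/32*5/8, 29/32 + 1/32*3/4) = [237/256, 119/128)
  'e': [29/32 + 1/32*3/4, 29/32 + 1/32*1/1) = [119/128, 15/16)
  emit 'f', narrow to [29/32, 237/256)
Step 4: interval [29/32, 237/256), width = 237/256 - 29/32 = 5/256
  'f': [29/32 + 5/256*0/1, 29/32 + 5/256*5/8) = [29/32, 1881/2048) <- contains code 3737/4096
  'd': [29/32 + 5/256*5/8, 29/32 + 5/256*3/4) = [1881/2048, 943/1024)
  'e': [29/32 + 5/256*3/4, 29/32 + 5/256*1/1) = [943/1024, 237/256)
  emit 'f', narrow to [29/32, 1881/2048)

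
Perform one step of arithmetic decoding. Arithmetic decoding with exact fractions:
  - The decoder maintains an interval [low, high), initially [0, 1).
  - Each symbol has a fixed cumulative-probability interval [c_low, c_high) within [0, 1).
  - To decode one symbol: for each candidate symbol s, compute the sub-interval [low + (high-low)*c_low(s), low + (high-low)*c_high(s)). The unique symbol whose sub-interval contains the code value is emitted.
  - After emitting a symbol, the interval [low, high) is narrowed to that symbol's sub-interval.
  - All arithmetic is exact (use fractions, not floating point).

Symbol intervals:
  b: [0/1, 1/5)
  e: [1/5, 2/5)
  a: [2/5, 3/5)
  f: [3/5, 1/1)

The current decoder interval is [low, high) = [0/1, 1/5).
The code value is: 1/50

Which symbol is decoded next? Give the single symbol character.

Answer: b

Derivation:
Interval width = high − low = 1/5 − 0/1 = 1/5
Scaled code = (code − low) / width = (1/50 − 0/1) / 1/5 = 1/10
  b: [0/1, 1/5) ← scaled code falls here ✓
  e: [1/5, 2/5) 
  a: [2/5, 3/5) 
  f: [3/5, 1/1) 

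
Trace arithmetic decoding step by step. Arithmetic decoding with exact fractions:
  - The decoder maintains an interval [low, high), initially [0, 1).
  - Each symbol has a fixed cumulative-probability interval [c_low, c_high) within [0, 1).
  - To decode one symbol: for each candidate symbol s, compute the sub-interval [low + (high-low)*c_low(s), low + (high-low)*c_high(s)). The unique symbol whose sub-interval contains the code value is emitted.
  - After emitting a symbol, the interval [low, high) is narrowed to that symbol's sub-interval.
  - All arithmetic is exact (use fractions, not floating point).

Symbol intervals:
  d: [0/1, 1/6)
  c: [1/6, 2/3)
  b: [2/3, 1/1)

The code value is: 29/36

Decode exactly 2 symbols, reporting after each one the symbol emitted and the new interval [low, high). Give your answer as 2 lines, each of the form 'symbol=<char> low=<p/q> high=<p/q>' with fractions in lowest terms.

Answer: symbol=b low=2/3 high=1/1
symbol=c low=13/18 high=8/9

Derivation:
Step 1: interval [0/1, 1/1), width = 1/1 - 0/1 = 1/1
  'd': [0/1 + 1/1*0/1, 0/1 + 1/1*1/6) = [0/1, 1/6)
  'c': [0/1 + 1/1*1/6, 0/1 + 1/1*2/3) = [1/6, 2/3)
  'b': [0/1 + 1/1*2/3, 0/1 + 1/1*1/1) = [2/3, 1/1) <- contains code 29/36
  emit 'b', narrow to [2/3, 1/1)
Step 2: interval [2/3, 1/1), width = 1/1 - 2/3 = 1/3
  'd': [2/3 + 1/3*0/1, 2/3 + 1/3*1/6) = [2/3, 13/18)
  'c': [2/3 + 1/3*1/6, 2/3 + 1/3*2/3) = [13/18, 8/9) <- contains code 29/36
  'b': [2/3 + 1/3*2/3, 2/3 + 1/3*1/1) = [8/9, 1/1)
  emit 'c', narrow to [13/18, 8/9)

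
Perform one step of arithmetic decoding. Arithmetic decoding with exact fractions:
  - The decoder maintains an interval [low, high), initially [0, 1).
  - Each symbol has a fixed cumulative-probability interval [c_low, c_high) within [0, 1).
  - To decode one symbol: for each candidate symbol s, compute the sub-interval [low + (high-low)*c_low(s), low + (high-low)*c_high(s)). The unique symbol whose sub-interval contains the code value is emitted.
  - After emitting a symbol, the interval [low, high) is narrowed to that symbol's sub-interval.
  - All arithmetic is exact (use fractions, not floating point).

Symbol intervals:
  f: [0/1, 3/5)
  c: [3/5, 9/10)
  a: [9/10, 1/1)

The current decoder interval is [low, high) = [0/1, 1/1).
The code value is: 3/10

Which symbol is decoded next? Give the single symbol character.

Interval width = high − low = 1/1 − 0/1 = 1/1
Scaled code = (code − low) / width = (3/10 − 0/1) / 1/1 = 3/10
  f: [0/1, 3/5) ← scaled code falls here ✓
  c: [3/5, 9/10) 
  a: [9/10, 1/1) 

Answer: f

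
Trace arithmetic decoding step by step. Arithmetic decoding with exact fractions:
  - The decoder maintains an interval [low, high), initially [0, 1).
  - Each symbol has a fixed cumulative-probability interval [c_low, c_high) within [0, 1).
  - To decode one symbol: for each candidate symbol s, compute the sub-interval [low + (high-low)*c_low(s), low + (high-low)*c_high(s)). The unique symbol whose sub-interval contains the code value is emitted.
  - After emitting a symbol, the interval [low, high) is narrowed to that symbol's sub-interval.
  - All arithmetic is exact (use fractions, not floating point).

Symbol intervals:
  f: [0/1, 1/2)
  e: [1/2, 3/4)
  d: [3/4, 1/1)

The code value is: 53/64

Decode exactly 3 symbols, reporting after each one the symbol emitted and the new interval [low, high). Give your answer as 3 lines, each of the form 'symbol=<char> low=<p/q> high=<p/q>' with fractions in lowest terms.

Answer: symbol=d low=3/4 high=1/1
symbol=f low=3/4 high=7/8
symbol=e low=13/16 high=27/32

Derivation:
Step 1: interval [0/1, 1/1), width = 1/1 - 0/1 = 1/1
  'f': [0/1 + 1/1*0/1, 0/1 + 1/1*1/2) = [0/1, 1/2)
  'e': [0/1 + 1/1*1/2, 0/1 + 1/1*3/4) = [1/2, 3/4)
  'd': [0/1 + 1/1*3/4, 0/1 + 1/1*1/1) = [3/4, 1/1) <- contains code 53/64
  emit 'd', narrow to [3/4, 1/1)
Step 2: interval [3/4, 1/1), width = 1/1 - 3/4 = 1/4
  'f': [3/4 + 1/4*0/1, 3/4 + 1/4*1/2) = [3/4, 7/8) <- contains code 53/64
  'e': [3/4 + 1/4*1/2, 3/4 + 1/4*3/4) = [7/8, 15/16)
  'd': [3/4 + 1/4*3/4, 3/4 + 1/4*1/1) = [15/16, 1/1)
  emit 'f', narrow to [3/4, 7/8)
Step 3: interval [3/4, 7/8), width = 7/8 - 3/4 = 1/8
  'f': [3/4 + 1/8*0/1, 3/4 + 1/8*1/2) = [3/4, 13/16)
  'e': [3/4 + 1/8*1/2, 3/4 + 1/8*3/4) = [13/16, 27/32) <- contains code 53/64
  'd': [3/4 + 1/8*3/4, 3/4 + 1/8*1/1) = [27/32, 7/8)
  emit 'e', narrow to [13/16, 27/32)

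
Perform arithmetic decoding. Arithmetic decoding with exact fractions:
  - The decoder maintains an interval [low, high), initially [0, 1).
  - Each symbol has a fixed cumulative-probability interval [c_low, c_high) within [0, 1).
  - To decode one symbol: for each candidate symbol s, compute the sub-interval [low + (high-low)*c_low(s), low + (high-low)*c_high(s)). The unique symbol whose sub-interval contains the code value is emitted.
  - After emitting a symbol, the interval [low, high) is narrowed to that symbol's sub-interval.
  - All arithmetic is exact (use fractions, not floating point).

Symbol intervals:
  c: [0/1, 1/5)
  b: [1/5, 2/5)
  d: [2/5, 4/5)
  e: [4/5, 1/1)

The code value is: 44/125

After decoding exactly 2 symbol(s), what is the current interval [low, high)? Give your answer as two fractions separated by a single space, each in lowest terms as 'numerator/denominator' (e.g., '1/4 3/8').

Step 1: interval [0/1, 1/1), width = 1/1 - 0/1 = 1/1
  'c': [0/1 + 1/1*0/1, 0/1 + 1/1*1/5) = [0/1, 1/5)
  'b': [0/1 + 1/1*1/5, 0/1 + 1/1*2/5) = [1/5, 2/5) <- contains code 44/125
  'd': [0/1 + 1/1*2/5, 0/1 + 1/1*4/5) = [2/5, 4/5)
  'e': [0/1 + 1/1*4/5, 0/1 + 1/1*1/1) = [4/5, 1/1)
  emit 'b', narrow to [1/5, 2/5)
Step 2: interval [1/5, 2/5), width = 2/5 - 1/5 = 1/5
  'c': [1/5 + 1/5*0/1, 1/5 + 1/5*1/5) = [1/5, 6/25)
  'b': [1/5 + 1/5*1/5, 1/5 + 1/5*2/5) = [6/25, 7/25)
  'd': [1/5 + 1/5*2/5, 1/5 + 1/5*4/5) = [7/25, 9/25) <- contains code 44/125
  'e': [1/5 + 1/5*4/5, 1/5 + 1/5*1/1) = [9/25, 2/5)
  emit 'd', narrow to [7/25, 9/25)

Answer: 7/25 9/25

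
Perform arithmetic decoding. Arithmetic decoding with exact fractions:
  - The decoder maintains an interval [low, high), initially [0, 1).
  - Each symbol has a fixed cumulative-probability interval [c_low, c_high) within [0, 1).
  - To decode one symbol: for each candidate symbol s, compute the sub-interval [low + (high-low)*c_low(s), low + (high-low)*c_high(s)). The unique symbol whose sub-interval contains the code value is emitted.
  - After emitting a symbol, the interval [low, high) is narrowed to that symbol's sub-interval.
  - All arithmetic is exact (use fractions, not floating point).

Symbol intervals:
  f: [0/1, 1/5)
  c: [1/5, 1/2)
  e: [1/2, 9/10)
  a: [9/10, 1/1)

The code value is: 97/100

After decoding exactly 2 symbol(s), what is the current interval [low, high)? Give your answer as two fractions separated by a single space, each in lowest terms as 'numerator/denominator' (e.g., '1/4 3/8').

Answer: 19/20 99/100

Derivation:
Step 1: interval [0/1, 1/1), width = 1/1 - 0/1 = 1/1
  'f': [0/1 + 1/1*0/1, 0/1 + 1/1*1/5) = [0/1, 1/5)
  'c': [0/1 + 1/1*1/5, 0/1 + 1/1*1/2) = [1/5, 1/2)
  'e': [0/1 + 1/1*1/2, 0/1 + 1/1*9/10) = [1/2, 9/10)
  'a': [0/1 + 1/1*9/10, 0/1 + 1/1*1/1) = [9/10, 1/1) <- contains code 97/100
  emit 'a', narrow to [9/10, 1/1)
Step 2: interval [9/10, 1/1), width = 1/1 - 9/10 = 1/10
  'f': [9/10 + 1/10*0/1, 9/10 + 1/10*1/5) = [9/10, 23/25)
  'c': [9/10 + 1/10*1/5, 9/10 + 1/10*1/2) = [23/25, 19/20)
  'e': [9/10 + 1/10*1/2, 9/10 + 1/10*9/10) = [19/20, 99/100) <- contains code 97/100
  'a': [9/10 + 1/10*9/10, 9/10 + 1/10*1/1) = [99/100, 1/1)
  emit 'e', narrow to [19/20, 99/100)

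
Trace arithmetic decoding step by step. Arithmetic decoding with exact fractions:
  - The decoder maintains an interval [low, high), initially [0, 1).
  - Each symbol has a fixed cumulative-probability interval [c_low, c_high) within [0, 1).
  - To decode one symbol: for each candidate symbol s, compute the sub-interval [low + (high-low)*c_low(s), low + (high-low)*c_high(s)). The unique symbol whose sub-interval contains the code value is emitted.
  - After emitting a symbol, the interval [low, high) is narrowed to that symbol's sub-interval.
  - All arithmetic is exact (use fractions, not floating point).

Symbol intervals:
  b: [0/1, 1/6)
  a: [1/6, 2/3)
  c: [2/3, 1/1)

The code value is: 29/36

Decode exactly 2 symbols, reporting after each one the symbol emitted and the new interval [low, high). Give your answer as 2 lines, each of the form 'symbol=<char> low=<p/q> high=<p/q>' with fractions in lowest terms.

Step 1: interval [0/1, 1/1), width = 1/1 - 0/1 = 1/1
  'b': [0/1 + 1/1*0/1, 0/1 + 1/1*1/6) = [0/1, 1/6)
  'a': [0/1 + 1/1*1/6, 0/1 + 1/1*2/3) = [1/6, 2/3)
  'c': [0/1 + 1/1*2/3, 0/1 + 1/1*1/1) = [2/3, 1/1) <- contains code 29/36
  emit 'c', narrow to [2/3, 1/1)
Step 2: interval [2/3, 1/1), width = 1/1 - 2/3 = 1/3
  'b': [2/3 + 1/3*0/1, 2/3 + 1/3*1/6) = [2/3, 13/18)
  'a': [2/3 + 1/3*1/6, 2/3 + 1/3*2/3) = [13/18, 8/9) <- contains code 29/36
  'c': [2/3 + 1/3*2/3, 2/3 + 1/3*1/1) = [8/9, 1/1)
  emit 'a', narrow to [13/18, 8/9)

Answer: symbol=c low=2/3 high=1/1
symbol=a low=13/18 high=8/9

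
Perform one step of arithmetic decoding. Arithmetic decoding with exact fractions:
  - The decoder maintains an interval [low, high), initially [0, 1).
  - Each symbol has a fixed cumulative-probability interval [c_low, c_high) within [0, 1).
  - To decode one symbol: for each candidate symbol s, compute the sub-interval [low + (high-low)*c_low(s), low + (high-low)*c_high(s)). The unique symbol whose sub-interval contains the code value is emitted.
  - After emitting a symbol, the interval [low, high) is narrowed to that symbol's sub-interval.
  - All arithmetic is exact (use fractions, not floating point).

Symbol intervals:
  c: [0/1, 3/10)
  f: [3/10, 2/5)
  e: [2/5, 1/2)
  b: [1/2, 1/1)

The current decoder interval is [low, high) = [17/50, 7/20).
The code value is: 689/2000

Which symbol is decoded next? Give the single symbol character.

Answer: e

Derivation:
Interval width = high − low = 7/20 − 17/50 = 1/100
Scaled code = (code − low) / width = (689/2000 − 17/50) / 1/100 = 9/20
  c: [0/1, 3/10) 
  f: [3/10, 2/5) 
  e: [2/5, 1/2) ← scaled code falls here ✓
  b: [1/2, 1/1) 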